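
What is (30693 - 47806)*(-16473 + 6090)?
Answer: 177684279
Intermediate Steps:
(30693 - 47806)*(-16473 + 6090) = -17113*(-10383) = 177684279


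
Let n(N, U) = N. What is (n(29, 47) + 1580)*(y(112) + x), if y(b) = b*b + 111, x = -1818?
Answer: 17436733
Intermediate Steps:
y(b) = 111 + b² (y(b) = b² + 111 = 111 + b²)
(n(29, 47) + 1580)*(y(112) + x) = (29 + 1580)*((111 + 112²) - 1818) = 1609*((111 + 12544) - 1818) = 1609*(12655 - 1818) = 1609*10837 = 17436733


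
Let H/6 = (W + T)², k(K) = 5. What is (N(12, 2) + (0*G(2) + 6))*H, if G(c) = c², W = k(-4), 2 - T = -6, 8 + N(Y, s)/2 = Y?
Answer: 14196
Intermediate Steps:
N(Y, s) = -16 + 2*Y
T = 8 (T = 2 - 1*(-6) = 2 + 6 = 8)
W = 5
H = 1014 (H = 6*(5 + 8)² = 6*13² = 6*169 = 1014)
(N(12, 2) + (0*G(2) + 6))*H = ((-16 + 2*12) + (0*2² + 6))*1014 = ((-16 + 24) + (0*4 + 6))*1014 = (8 + (0 + 6))*1014 = (8 + 6)*1014 = 14*1014 = 14196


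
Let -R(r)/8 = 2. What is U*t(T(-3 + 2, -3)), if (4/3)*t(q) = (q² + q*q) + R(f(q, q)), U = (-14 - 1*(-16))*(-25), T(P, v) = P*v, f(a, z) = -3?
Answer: -75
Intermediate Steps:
R(r) = -16 (R(r) = -8*2 = -16)
U = -50 (U = (-14 + 16)*(-25) = 2*(-25) = -50)
t(q) = -12 + 3*q²/2 (t(q) = 3*((q² + q*q) - 16)/4 = 3*((q² + q²) - 16)/4 = 3*(2*q² - 16)/4 = 3*(-16 + 2*q²)/4 = -12 + 3*q²/2)
U*t(T(-3 + 2, -3)) = -50*(-12 + 3*((-3 + 2)*(-3))²/2) = -50*(-12 + 3*(-1*(-3))²/2) = -50*(-12 + (3/2)*3²) = -50*(-12 + (3/2)*9) = -50*(-12 + 27/2) = -50*3/2 = -75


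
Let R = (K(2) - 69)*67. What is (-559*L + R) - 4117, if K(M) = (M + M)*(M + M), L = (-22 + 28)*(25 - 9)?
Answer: -61332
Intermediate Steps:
L = 96 (L = 6*16 = 96)
K(M) = 4*M**2 (K(M) = (2*M)*(2*M) = 4*M**2)
R = -3551 (R = (4*2**2 - 69)*67 = (4*4 - 69)*67 = (16 - 69)*67 = -53*67 = -3551)
(-559*L + R) - 4117 = (-559*96 - 3551) - 4117 = (-53664 - 3551) - 4117 = -57215 - 4117 = -61332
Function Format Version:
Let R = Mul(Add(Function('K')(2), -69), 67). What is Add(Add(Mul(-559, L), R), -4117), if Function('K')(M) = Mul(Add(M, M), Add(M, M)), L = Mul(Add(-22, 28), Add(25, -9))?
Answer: -61332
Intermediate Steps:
L = 96 (L = Mul(6, 16) = 96)
Function('K')(M) = Mul(4, Pow(M, 2)) (Function('K')(M) = Mul(Mul(2, M), Mul(2, M)) = Mul(4, Pow(M, 2)))
R = -3551 (R = Mul(Add(Mul(4, Pow(2, 2)), -69), 67) = Mul(Add(Mul(4, 4), -69), 67) = Mul(Add(16, -69), 67) = Mul(-53, 67) = -3551)
Add(Add(Mul(-559, L), R), -4117) = Add(Add(Mul(-559, 96), -3551), -4117) = Add(Add(-53664, -3551), -4117) = Add(-57215, -4117) = -61332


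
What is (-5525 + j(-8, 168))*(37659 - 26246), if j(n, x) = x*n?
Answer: -78395897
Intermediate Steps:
j(n, x) = n*x
(-5525 + j(-8, 168))*(37659 - 26246) = (-5525 - 8*168)*(37659 - 26246) = (-5525 - 1344)*11413 = -6869*11413 = -78395897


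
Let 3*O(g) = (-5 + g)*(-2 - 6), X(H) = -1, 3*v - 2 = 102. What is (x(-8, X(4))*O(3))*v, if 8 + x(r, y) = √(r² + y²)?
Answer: -13312/9 + 1664*√65/9 ≈ 11.511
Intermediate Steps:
v = 104/3 (v = ⅔ + (⅓)*102 = ⅔ + 34 = 104/3 ≈ 34.667)
O(g) = 40/3 - 8*g/3 (O(g) = ((-5 + g)*(-2 - 6))/3 = ((-5 + g)*(-8))/3 = (40 - 8*g)/3 = 40/3 - 8*g/3)
x(r, y) = -8 + √(r² + y²)
(x(-8, X(4))*O(3))*v = ((-8 + √((-8)² + (-1)²))*(40/3 - 8/3*3))*(104/3) = ((-8 + √(64 + 1))*(40/3 - 8))*(104/3) = ((-8 + √65)*(16/3))*(104/3) = (-128/3 + 16*√65/3)*(104/3) = -13312/9 + 1664*√65/9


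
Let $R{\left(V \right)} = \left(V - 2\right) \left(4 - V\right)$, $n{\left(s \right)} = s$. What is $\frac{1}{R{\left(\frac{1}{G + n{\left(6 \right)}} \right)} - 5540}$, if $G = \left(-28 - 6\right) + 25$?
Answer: $- \frac{9}{49951} \approx -0.00018018$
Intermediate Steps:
$G = -9$ ($G = -34 + 25 = -9$)
$R{\left(V \right)} = \left(-2 + V\right) \left(4 - V\right)$
$\frac{1}{R{\left(\frac{1}{G + n{\left(6 \right)}} \right)} - 5540} = \frac{1}{\left(-8 - \left(\frac{1}{-9 + 6}\right)^{2} + \frac{6}{-9 + 6}\right) - 5540} = \frac{1}{\left(-8 - \left(\frac{1}{-3}\right)^{2} + \frac{6}{-3}\right) - 5540} = \frac{1}{\left(-8 - \left(- \frac{1}{3}\right)^{2} + 6 \left(- \frac{1}{3}\right)\right) - 5540} = \frac{1}{\left(-8 - \frac{1}{9} - 2\right) - 5540} = \frac{1}{- \frac{91}{9} - 5540} = \frac{1}{- \frac{49951}{9}} = - \frac{9}{49951}$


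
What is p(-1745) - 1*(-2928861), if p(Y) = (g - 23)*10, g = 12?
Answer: 2928751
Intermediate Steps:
p(Y) = -110 (p(Y) = (12 - 23)*10 = -11*10 = -110)
p(-1745) - 1*(-2928861) = -110 - 1*(-2928861) = -110 + 2928861 = 2928751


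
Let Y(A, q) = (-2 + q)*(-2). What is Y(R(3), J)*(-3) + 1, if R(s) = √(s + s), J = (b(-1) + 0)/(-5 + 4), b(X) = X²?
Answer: -17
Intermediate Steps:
J = -1 (J = ((-1)² + 0)/(-5 + 4) = (1 + 0)/(-1) = 1*(-1) = -1)
R(s) = √2*√s (R(s) = √(2*s) = √2*√s)
Y(A, q) = 4 - 2*q
Y(R(3), J)*(-3) + 1 = (4 - 2*(-1))*(-3) + 1 = (4 + 2)*(-3) + 1 = 6*(-3) + 1 = -18 + 1 = -17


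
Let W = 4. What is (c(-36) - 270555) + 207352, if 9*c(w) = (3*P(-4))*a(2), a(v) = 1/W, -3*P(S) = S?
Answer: -568826/9 ≈ -63203.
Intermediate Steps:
P(S) = -S/3
a(v) = ¼ (a(v) = 1/4 = ¼)
c(w) = ⅑ (c(w) = ((3*(-⅓*(-4)))*(¼))/9 = ((3*(4/3))*(¼))/9 = (4*(¼))/9 = (⅑)*1 = ⅑)
(c(-36) - 270555) + 207352 = (⅑ - 270555) + 207352 = -2434994/9 + 207352 = -568826/9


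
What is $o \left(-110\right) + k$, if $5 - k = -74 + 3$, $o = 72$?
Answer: $-7844$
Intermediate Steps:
$k = 76$ ($k = 5 - \left(-74 + 3\right) = 5 - -71 = 5 + 71 = 76$)
$o \left(-110\right) + k = 72 \left(-110\right) + 76 = -7920 + 76 = -7844$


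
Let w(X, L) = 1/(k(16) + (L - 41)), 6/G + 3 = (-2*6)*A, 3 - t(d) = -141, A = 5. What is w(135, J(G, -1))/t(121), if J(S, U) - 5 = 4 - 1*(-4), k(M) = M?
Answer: -1/1728 ≈ -0.00057870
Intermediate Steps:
t(d) = 144 (t(d) = 3 - 1*(-141) = 3 + 141 = 144)
G = -2/21 (G = 6/(-3 - 2*6*5) = 6/(-3 - 12*5) = 6/(-3 - 60) = 6/(-63) = 6*(-1/63) = -2/21 ≈ -0.095238)
J(S, U) = 13 (J(S, U) = 5 + (4 - 1*(-4)) = 5 + (4 + 4) = 5 + 8 = 13)
w(X, L) = 1/(-25 + L) (w(X, L) = 1/(16 + (L - 41)) = 1/(16 + (-41 + L)) = 1/(-25 + L))
w(135, J(G, -1))/t(121) = 1/((-25 + 13)*144) = (1/144)/(-12) = -1/12*1/144 = -1/1728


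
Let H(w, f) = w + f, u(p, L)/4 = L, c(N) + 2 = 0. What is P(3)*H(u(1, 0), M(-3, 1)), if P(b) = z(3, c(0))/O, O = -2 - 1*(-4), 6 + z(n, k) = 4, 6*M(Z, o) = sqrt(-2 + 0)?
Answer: -I*sqrt(2)/6 ≈ -0.2357*I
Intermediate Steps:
c(N) = -2 (c(N) = -2 + 0 = -2)
u(p, L) = 4*L
M(Z, o) = I*sqrt(2)/6 (M(Z, o) = sqrt(-2 + 0)/6 = sqrt(-2)/6 = (I*sqrt(2))/6 = I*sqrt(2)/6)
z(n, k) = -2 (z(n, k) = -6 + 4 = -2)
O = 2 (O = -2 + 4 = 2)
P(b) = -1 (P(b) = -2/2 = -2*1/2 = -1)
H(w, f) = f + w
P(3)*H(u(1, 0), M(-3, 1)) = -(I*sqrt(2)/6 + 4*0) = -(I*sqrt(2)/6 + 0) = -I*sqrt(2)/6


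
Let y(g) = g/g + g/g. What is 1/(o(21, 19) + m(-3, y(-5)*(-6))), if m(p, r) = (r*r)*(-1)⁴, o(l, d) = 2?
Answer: 1/146 ≈ 0.0068493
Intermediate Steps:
y(g) = 2 (y(g) = 1 + 1 = 2)
m(p, r) = r² (m(p, r) = r²*1 = r²)
1/(o(21, 19) + m(-3, y(-5)*(-6))) = 1/(2 + (2*(-6))²) = 1/(2 + (-12)²) = 1/(2 + 144) = 1/146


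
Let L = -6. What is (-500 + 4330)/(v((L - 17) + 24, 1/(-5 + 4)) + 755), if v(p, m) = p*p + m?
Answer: 766/151 ≈ 5.0728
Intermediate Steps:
v(p, m) = m + p² (v(p, m) = p² + m = m + p²)
(-500 + 4330)/(v((L - 17) + 24, 1/(-5 + 4)) + 755) = (-500 + 4330)/((1/(-5 + 4) + ((-6 - 17) + 24)²) + 755) = 3830/((1/(-1) + (-23 + 24)²) + 755) = 3830/((-1 + 1²) + 755) = 3830/((-1 + 1) + 755) = 3830/(0 + 755) = 3830/755 = 3830*(1/755) = 766/151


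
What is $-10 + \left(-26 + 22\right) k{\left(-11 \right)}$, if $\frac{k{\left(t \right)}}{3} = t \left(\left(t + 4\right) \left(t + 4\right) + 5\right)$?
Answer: $7118$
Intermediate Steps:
$k{\left(t \right)} = 3 t \left(5 + \left(4 + t\right)^{2}\right)$ ($k{\left(t \right)} = 3 t \left(\left(t + 4\right) \left(t + 4\right) + 5\right) = 3 t \left(\left(4 + t\right) \left(4 + t\right) + 5\right) = 3 t \left(\left(4 + t\right)^{2} + 5\right) = 3 t \left(5 + \left(4 + t\right)^{2}\right)$)
$-10 + \left(-26 + 22\right) k{\left(-11 \right)} = -10 + \left(-26 + 22\right) 3 \left(-11\right) \left(5 + \left(4 - 11\right)^{2}\right) = -10 - 4 \cdot 3 \left(-11\right) \left(5 + \left(-7\right)^{2}\right) = -10 - 4 \cdot 3 \left(-11\right) \left(5 + 49\right) = -10 - 4 \cdot 3 \left(-11\right) 54 = -10 - -7128 = -10 + 7128 = 7118$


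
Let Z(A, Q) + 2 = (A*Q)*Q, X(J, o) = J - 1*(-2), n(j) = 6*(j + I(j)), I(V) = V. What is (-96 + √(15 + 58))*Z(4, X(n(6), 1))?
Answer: -2102592 + 21902*√73 ≈ -1.9155e+6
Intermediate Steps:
n(j) = 12*j (n(j) = 6*(j + j) = 6*(2*j) = 12*j)
X(J, o) = 2 + J (X(J, o) = J + 2 = 2 + J)
Z(A, Q) = -2 + A*Q² (Z(A, Q) = -2 + (A*Q)*Q = -2 + A*Q²)
(-96 + √(15 + 58))*Z(4, X(n(6), 1)) = (-96 + √(15 + 58))*(-2 + 4*(2 + 12*6)²) = (-96 + √73)*(-2 + 4*(2 + 72)²) = (-96 + √73)*(-2 + 4*74²) = (-96 + √73)*(-2 + 4*5476) = (-96 + √73)*(-2 + 21904) = (-96 + √73)*21902 = -2102592 + 21902*√73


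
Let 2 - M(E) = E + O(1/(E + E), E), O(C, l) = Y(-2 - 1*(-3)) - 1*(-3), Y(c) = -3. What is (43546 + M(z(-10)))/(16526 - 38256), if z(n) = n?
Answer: -21779/10865 ≈ -2.0045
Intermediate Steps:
O(C, l) = 0 (O(C, l) = -3 - 1*(-3) = -3 + 3 = 0)
M(E) = 2 - E (M(E) = 2 - (E + 0) = 2 - E)
(43546 + M(z(-10)))/(16526 - 38256) = (43546 + (2 - 1*(-10)))/(16526 - 38256) = (43546 + (2 + 10))/(-21730) = (43546 + 12)*(-1/21730) = 43558*(-1/21730) = -21779/10865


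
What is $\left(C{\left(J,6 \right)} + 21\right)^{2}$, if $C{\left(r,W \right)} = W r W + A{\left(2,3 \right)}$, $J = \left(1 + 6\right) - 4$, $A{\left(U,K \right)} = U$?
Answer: $17161$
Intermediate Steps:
$J = 3$ ($J = 7 - 4 = 3$)
$C{\left(r,W \right)} = 2 + r W^{2}$ ($C{\left(r,W \right)} = W r W + 2 = r W^{2} + 2 = 2 + r W^{2}$)
$\left(C{\left(J,6 \right)} + 21\right)^{2} = \left(\left(2 + 3 \cdot 6^{2}\right) + 21\right)^{2} = \left(\left(2 + 3 \cdot 36\right) + 21\right)^{2} = \left(\left(2 + 108\right) + 21\right)^{2} = \left(110 + 21\right)^{2} = 131^{2} = 17161$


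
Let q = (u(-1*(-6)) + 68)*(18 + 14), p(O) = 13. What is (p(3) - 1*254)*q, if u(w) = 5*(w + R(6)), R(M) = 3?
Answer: -871456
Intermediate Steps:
u(w) = 15 + 5*w (u(w) = 5*(w + 3) = 5*(3 + w) = 15 + 5*w)
q = 3616 (q = ((15 + 5*(-1*(-6))) + 68)*(18 + 14) = ((15 + 5*6) + 68)*32 = ((15 + 30) + 68)*32 = (45 + 68)*32 = 113*32 = 3616)
(p(3) - 1*254)*q = (13 - 1*254)*3616 = (13 - 254)*3616 = -241*3616 = -871456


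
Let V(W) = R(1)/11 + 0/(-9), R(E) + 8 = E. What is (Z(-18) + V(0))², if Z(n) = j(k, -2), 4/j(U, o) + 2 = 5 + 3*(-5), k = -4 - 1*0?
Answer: 1024/1089 ≈ 0.94031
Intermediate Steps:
k = -4 (k = -4 + 0 = -4)
j(U, o) = -⅓ (j(U, o) = 4/(-2 + (5 + 3*(-5))) = 4/(-2 + (5 - 15)) = 4/(-2 - 10) = 4/(-12) = 4*(-1/12) = -⅓)
R(E) = -8 + E
Z(n) = -⅓
V(W) = -7/11 (V(W) = (-8 + 1)/11 + 0/(-9) = -7*1/11 + 0*(-⅑) = -7/11 + 0 = -7/11)
(Z(-18) + V(0))² = (-⅓ - 7/11)² = (-32/33)² = 1024/1089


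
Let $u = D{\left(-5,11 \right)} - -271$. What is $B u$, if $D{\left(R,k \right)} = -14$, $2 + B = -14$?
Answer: $-4112$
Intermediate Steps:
$B = -16$ ($B = -2 - 14 = -16$)
$u = 257$ ($u = -14 - -271 = -14 + 271 = 257$)
$B u = \left(-16\right) 257 = -4112$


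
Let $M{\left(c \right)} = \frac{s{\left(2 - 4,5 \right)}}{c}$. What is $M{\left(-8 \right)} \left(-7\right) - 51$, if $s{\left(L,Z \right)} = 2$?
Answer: $- \frac{197}{4} \approx -49.25$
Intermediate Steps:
$M{\left(c \right)} = \frac{2}{c}$
$M{\left(-8 \right)} \left(-7\right) - 51 = \frac{2}{-8} \left(-7\right) - 51 = 2 \left(- \frac{1}{8}\right) \left(-7\right) - 51 = \left(- \frac{1}{4}\right) \left(-7\right) - 51 = \frac{7}{4} - 51 = - \frac{197}{4}$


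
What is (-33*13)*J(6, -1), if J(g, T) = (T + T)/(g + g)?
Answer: 143/2 ≈ 71.500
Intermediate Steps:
J(g, T) = T/g (J(g, T) = (2*T)/((2*g)) = (2*T)*(1/(2*g)) = T/g)
(-33*13)*J(6, -1) = (-33*13)*(-1/6) = -(-429)/6 = -429*(-1/6) = 143/2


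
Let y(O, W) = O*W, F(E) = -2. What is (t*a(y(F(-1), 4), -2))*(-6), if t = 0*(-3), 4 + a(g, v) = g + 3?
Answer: 0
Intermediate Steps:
a(g, v) = -1 + g (a(g, v) = -4 + (g + 3) = -4 + (3 + g) = -1 + g)
t = 0
(t*a(y(F(-1), 4), -2))*(-6) = (0*(-1 - 2*4))*(-6) = (0*(-1 - 8))*(-6) = (0*(-9))*(-6) = 0*(-6) = 0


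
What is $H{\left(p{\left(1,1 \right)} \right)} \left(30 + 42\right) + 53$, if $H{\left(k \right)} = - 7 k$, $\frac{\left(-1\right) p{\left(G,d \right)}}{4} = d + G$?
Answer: $4085$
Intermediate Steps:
$p{\left(G,d \right)} = - 4 G - 4 d$ ($p{\left(G,d \right)} = - 4 \left(d + G\right) = - 4 \left(G + d\right) = - 4 G - 4 d$)
$H{\left(p{\left(1,1 \right)} \right)} \left(30 + 42\right) + 53 = - 7 \left(\left(-4\right) 1 - 4\right) \left(30 + 42\right) + 53 = - 7 \left(-4 - 4\right) 72 + 53 = \left(-7\right) \left(-8\right) 72 + 53 = 56 \cdot 72 + 53 = 4032 + 53 = 4085$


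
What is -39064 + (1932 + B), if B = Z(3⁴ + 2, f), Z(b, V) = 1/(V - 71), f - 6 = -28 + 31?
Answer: -2302185/62 ≈ -37132.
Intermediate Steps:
f = 9 (f = 6 + (-28 + 31) = 6 + 3 = 9)
Z(b, V) = 1/(-71 + V)
B = -1/62 (B = 1/(-71 + 9) = 1/(-62) = -1/62 ≈ -0.016129)
-39064 + (1932 + B) = -39064 + (1932 - 1/62) = -39064 + 119783/62 = -2302185/62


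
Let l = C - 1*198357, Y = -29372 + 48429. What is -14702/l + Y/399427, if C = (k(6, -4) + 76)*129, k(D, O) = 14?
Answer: 9431213333/74591793969 ≈ 0.12644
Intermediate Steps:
Y = 19057
C = 11610 (C = (14 + 76)*129 = 90*129 = 11610)
l = -186747 (l = 11610 - 1*198357 = 11610 - 198357 = -186747)
-14702/l + Y/399427 = -14702/(-186747) + 19057/399427 = -14702*(-1/186747) + 19057*(1/399427) = 14702/186747 + 19057/399427 = 9431213333/74591793969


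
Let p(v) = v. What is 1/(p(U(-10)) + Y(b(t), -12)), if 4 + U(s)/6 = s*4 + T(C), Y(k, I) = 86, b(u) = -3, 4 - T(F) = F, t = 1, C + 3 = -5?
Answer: -1/106 ≈ -0.0094340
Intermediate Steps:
C = -8 (C = -3 - 5 = -8)
T(F) = 4 - F
U(s) = 48 + 24*s (U(s) = -24 + 6*(s*4 + (4 - 1*(-8))) = -24 + 6*(4*s + (4 + 8)) = -24 + 6*(4*s + 12) = -24 + 6*(12 + 4*s) = -24 + (72 + 24*s) = 48 + 24*s)
1/(p(U(-10)) + Y(b(t), -12)) = 1/((48 + 24*(-10)) + 86) = 1/((48 - 240) + 86) = 1/(-192 + 86) = 1/(-106) = -1/106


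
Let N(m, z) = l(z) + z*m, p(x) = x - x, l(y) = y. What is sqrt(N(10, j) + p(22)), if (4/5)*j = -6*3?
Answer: 3*I*sqrt(110)/2 ≈ 15.732*I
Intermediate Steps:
j = -45/2 (j = 5*(-6*3)/4 = (5/4)*(-18) = -45/2 ≈ -22.500)
p(x) = 0
N(m, z) = z + m*z (N(m, z) = z + z*m = z + m*z)
sqrt(N(10, j) + p(22)) = sqrt(-45*(1 + 10)/2 + 0) = sqrt(-45/2*11 + 0) = sqrt(-495/2 + 0) = sqrt(-495/2) = 3*I*sqrt(110)/2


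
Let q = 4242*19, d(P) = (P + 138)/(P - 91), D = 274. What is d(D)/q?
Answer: 206/7374717 ≈ 2.7933e-5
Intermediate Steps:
d(P) = (138 + P)/(-91 + P)
q = 80598
d(D)/q = ((138 + 274)/(-91 + 274))/80598 = (412/183)*(1/80598) = 206/7374717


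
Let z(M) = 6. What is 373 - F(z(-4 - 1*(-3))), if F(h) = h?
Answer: 367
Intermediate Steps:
373 - F(z(-4 - 1*(-3))) = 373 - 1*6 = 373 - 6 = 367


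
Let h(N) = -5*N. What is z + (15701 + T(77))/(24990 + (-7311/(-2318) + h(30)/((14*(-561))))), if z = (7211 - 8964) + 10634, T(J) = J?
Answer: 673545929030785/75835835429 ≈ 8881.6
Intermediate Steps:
z = 8881 (z = -1753 + 10634 = 8881)
z + (15701 + T(77))/(24990 + (-7311/(-2318) + h(30)/((14*(-561))))) = 8881 + (15701 + 77)/(24990 + (-7311/(-2318) + (-5*30)/((14*(-561))))) = 8881 + 15778/(24990 + (-7311*(-1/2318) - 150/(-7854))) = 8881 + 15778/(24990 + (7311/2318 - 150*(-1/7854))) = 8881 + 15778/(24990 + (7311/2318 + 25/1309)) = 8881 + 15778/(24990 + 9628049/3034262) = 8881 + 15778/(75835835429/3034262) = 8881 + 15778*(3034262/75835835429) = 8881 + 47874585836/75835835429 = 673545929030785/75835835429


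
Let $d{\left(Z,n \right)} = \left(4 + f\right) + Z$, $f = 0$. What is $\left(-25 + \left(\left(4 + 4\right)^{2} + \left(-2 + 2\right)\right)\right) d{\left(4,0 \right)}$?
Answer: $312$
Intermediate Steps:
$d{\left(Z,n \right)} = 4 + Z$ ($d{\left(Z,n \right)} = \left(4 + 0\right) + Z = 4 + Z$)
$\left(-25 + \left(\left(4 + 4\right)^{2} + \left(-2 + 2\right)\right)\right) d{\left(4,0 \right)} = \left(-25 + \left(\left(4 + 4\right)^{2} + \left(-2 + 2\right)\right)\right) \left(4 + 4\right) = \left(-25 + \left(8^{2} + 0\right)\right) 8 = \left(-25 + \left(64 + 0\right)\right) 8 = \left(-25 + 64\right) 8 = 39 \cdot 8 = 312$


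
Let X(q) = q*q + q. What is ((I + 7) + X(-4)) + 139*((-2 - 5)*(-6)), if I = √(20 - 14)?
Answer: 5857 + √6 ≈ 5859.5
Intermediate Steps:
X(q) = q + q² (X(q) = q² + q = q + q²)
I = √6 ≈ 2.4495
((I + 7) + X(-4)) + 139*((-2 - 5)*(-6)) = ((√6 + 7) - 4*(1 - 4)) + 139*((-2 - 5)*(-6)) = ((7 + √6) - 4*(-3)) + 139*(-7*(-6)) = ((7 + √6) + 12) + 139*42 = (19 + √6) + 5838 = 5857 + √6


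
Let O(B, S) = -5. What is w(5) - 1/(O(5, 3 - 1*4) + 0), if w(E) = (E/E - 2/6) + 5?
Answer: 88/15 ≈ 5.8667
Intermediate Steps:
w(E) = 17/3 (w(E) = (1 - 2*1/6) + 5 = (1 - 1/3) + 5 = 2/3 + 5 = 17/3)
w(5) - 1/(O(5, 3 - 1*4) + 0) = 17/3 - 1/(-5 + 0) = 17/3 - 1/(-5) = 17/3 - 1*(-1/5) = 17/3 + 1/5 = 88/15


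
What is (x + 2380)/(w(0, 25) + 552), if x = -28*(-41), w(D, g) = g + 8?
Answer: 392/65 ≈ 6.0308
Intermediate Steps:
w(D, g) = 8 + g
x = 1148
(x + 2380)/(w(0, 25) + 552) = (1148 + 2380)/((8 + 25) + 552) = 3528/(33 + 552) = 3528/585 = 3528*(1/585) = 392/65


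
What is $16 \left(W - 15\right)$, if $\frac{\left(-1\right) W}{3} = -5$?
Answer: $0$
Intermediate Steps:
$W = 15$ ($W = \left(-3\right) \left(-5\right) = 15$)
$16 \left(W - 15\right) = 16 \left(15 - 15\right) = 16 \cdot 0 = 0$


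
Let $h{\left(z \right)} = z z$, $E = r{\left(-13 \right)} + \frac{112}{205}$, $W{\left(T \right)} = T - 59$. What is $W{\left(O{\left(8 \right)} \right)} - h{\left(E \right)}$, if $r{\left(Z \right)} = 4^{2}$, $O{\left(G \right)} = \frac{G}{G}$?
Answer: $- \frac{13943114}{42025} \approx -331.78$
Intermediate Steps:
$O{\left(G \right)} = 1$
$r{\left(Z \right)} = 16$
$W{\left(T \right)} = -59 + T$ ($W{\left(T \right)} = T - 59 = -59 + T$)
$E = \frac{3392}{205}$ ($E = 16 + \frac{112}{205} = \frac{3392}{205} \approx 16.546$)
$h{\left(z \right)} = z^{2}$
$W{\left(O{\left(8 \right)} \right)} - h{\left(E \right)} = \left(-59 + 1\right) - \left(\frac{3392}{205}\right)^{2} = -58 - \frac{11505664}{42025} = - \frac{13943114}{42025}$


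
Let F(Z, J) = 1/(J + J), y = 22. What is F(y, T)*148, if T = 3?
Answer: 74/3 ≈ 24.667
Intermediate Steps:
F(Z, J) = 1/(2*J)
F(y, T)*148 = ((½)/3)*148 = ((½)*(⅓))*148 = (⅙)*148 = 74/3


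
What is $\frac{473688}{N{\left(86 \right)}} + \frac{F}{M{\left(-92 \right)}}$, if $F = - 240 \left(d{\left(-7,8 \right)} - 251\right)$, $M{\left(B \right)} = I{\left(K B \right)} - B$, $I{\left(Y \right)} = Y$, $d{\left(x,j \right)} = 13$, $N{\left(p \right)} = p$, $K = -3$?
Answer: $\frac{130254}{23} \approx 5663.2$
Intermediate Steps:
$M{\left(B \right)} = - 4 B$ ($M{\left(B \right)} = - 3 B - B = - 4 B$)
$F = 57120$ ($F = - 240 \left(13 - 251\right) = \left(-240\right) \left(-238\right) = 57120$)
$\frac{473688}{N{\left(86 \right)}} + \frac{F}{M{\left(-92 \right)}} = \frac{473688}{86} + \frac{57120}{\left(-4\right) \left(-92\right)} = 473688 \cdot \frac{1}{86} + \frac{57120}{368} = 5508 + 57120 \cdot \frac{1}{368} = 5508 + \frac{3570}{23} = \frac{130254}{23}$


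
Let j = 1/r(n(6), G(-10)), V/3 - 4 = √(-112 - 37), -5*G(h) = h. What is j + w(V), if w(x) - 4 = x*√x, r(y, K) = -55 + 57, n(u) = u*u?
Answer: 9/2 + 3*√3*(4 + I*√149)^(3/2) ≈ -68.567 + 227.79*I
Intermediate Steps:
G(h) = -h/5
n(u) = u²
r(y, K) = 2
V = 12 + 3*I*√149 (V = 12 + 3*√(-112 - 37) = 12 + 3*√(-149) = 12 + 3*(I*√149) = 12 + 3*I*√149 ≈ 12.0 + 36.62*I)
w(x) = 4 + x^(3/2) (w(x) = 4 + x*√x = 4 + x^(3/2))
j = ½ (j = 1/2 = ½ ≈ 0.50000)
j + w(V) = ½ + (4 + (12 + 3*I*√149)^(3/2)) = 9/2 + (12 + 3*I*√149)^(3/2)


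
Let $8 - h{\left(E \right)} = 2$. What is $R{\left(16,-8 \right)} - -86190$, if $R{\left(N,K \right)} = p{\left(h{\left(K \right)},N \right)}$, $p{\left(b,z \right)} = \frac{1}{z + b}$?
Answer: $\frac{1896181}{22} \approx 86190.0$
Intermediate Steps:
$h{\left(E \right)} = 6$ ($h{\left(E \right)} = 8 - 2 = 6$)
$p{\left(b,z \right)} = \frac{1}{b + z}$
$R{\left(N,K \right)} = \frac{1}{6 + N}$
$R{\left(16,-8 \right)} - -86190 = \frac{1}{6 + 16} - -86190 = \frac{1}{22} + 86190 = \frac{1896181}{22}$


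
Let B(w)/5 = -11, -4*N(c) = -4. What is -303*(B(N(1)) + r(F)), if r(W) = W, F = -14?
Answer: 20907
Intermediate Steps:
N(c) = 1 (N(c) = -¼*(-4) = 1)
B(w) = -55 (B(w) = 5*(-11) = -55)
-303*(B(N(1)) + r(F)) = -303*(-55 - 14) = -303*(-69) = 20907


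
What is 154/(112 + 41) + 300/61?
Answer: 55294/9333 ≈ 5.9246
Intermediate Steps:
154/(112 + 41) + 300/61 = 154/153 + 300*(1/61) = 154*(1/153) + 300/61 = 154/153 + 300/61 = 55294/9333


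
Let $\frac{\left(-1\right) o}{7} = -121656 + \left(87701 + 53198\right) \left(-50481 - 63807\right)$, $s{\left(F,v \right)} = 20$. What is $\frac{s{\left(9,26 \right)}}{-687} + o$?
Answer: $\frac{77440224205492}{687} \approx 1.1272 \cdot 10^{11}$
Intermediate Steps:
$o = 112722305976$ ($o = - 7 \left(-121656 + \left(87701 + 53198\right) \left(-50481 - 63807\right)\right) = - 7 \left(-121656 + 140899 \left(-114288\right)\right) = - 7 \left(-121656 - 16103064912\right) = \left(-7\right) \left(-16103186568\right) = 112722305976$)
$\frac{s{\left(9,26 \right)}}{-687} + o = \frac{1}{-687} \cdot 20 + 112722305976 = \left(- \frac{1}{687}\right) 20 + 112722305976 = - \frac{20}{687} + 112722305976 = \frac{77440224205492}{687}$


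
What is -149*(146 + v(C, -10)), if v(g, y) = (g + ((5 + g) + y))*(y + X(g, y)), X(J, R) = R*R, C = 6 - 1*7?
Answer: 72116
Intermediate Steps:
C = -1 (C = 6 - 7 = -1)
X(J, R) = R²
v(g, y) = (y + y²)*(5 + y + 2*g) (v(g, y) = (g + ((5 + g) + y))*(y + y²) = (g + (5 + g + y))*(y + y²) = (5 + y + 2*g)*(y + y²) = (y + y²)*(5 + y + 2*g))
-149*(146 + v(C, -10)) = -149*(146 - 10*(5 + (-10)² + 2*(-1) + 6*(-10) + 2*(-1)*(-10))) = -149*(146 - 10*(5 + 100 - 2 - 60 + 20)) = -149*(146 - 10*63) = -149*(146 - 630) = -149*(-484) = 72116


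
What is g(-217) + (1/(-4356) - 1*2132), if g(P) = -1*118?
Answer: -9801001/4356 ≈ -2250.0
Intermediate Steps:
g(P) = -118
g(-217) + (1/(-4356) - 1*2132) = -118 + (1/(-4356) - 1*2132) = -118 + (-1/4356 - 2132) = -118 - 9286993/4356 = -9801001/4356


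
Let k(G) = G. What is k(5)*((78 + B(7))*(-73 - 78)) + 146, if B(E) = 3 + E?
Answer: -66294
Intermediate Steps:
k(5)*((78 + B(7))*(-73 - 78)) + 146 = 5*((78 + (3 + 7))*(-73 - 78)) + 146 = 5*((78 + 10)*(-151)) + 146 = 5*(88*(-151)) + 146 = 5*(-13288) + 146 = -66440 + 146 = -66294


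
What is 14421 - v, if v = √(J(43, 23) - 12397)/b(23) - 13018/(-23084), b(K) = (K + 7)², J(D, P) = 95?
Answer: 166440673/11542 - I*√12302/900 ≈ 14420.0 - 0.12324*I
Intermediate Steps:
b(K) = (7 + K)²
v = 6509/11542 + I*√12302/900 (v = √(95 - 12397)/((7 + 23)²) - 13018/(-23084) = √(-12302)/(30²) - 13018*(-1/23084) = (I*√12302)/900 + 6509/11542 = (I*√12302)*(1/900) + 6509/11542 = I*√12302/900 + 6509/11542 = 6509/11542 + I*√12302/900 ≈ 0.56394 + 0.12324*I)
14421 - v = 14421 - (6509/11542 + I*√12302/900) = 14421 + (-6509/11542 - I*√12302/900) = 166440673/11542 - I*√12302/900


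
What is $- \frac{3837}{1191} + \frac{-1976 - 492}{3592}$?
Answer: $- \frac{1393491}{356506} \approx -3.9087$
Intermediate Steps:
$- \frac{3837}{1191} + \frac{-1976 - 492}{3592} = \left(-3837\right) \frac{1}{1191} + \left(-1976 - 492\right) \frac{1}{3592} = - \frac{1279}{397} - \frac{617}{898} = - \frac{1393491}{356506}$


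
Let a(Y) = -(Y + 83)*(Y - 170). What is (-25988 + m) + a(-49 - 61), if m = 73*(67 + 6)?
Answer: -28219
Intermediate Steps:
a(Y) = -(-170 + Y)*(83 + Y) (a(Y) = -(83 + Y)*(-170 + Y) = -(-170 + Y)*(83 + Y))
m = 5329 (m = 73*73 = 5329)
(-25988 + m) + a(-49 - 61) = (-25988 + 5329) + (14110 - (-49 - 61)**2 + 87*(-49 - 61)) = -20659 + (14110 - 1*(-110)**2 + 87*(-110)) = -20659 + (14110 - 1*12100 - 9570) = -20659 + (14110 - 12100 - 9570) = -20659 - 7560 = -28219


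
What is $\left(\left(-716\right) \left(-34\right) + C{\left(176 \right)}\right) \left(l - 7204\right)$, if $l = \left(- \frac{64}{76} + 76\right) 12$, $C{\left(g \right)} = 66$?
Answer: $- \frac{2922853400}{19} \approx -1.5383 \cdot 10^{8}$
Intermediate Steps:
$l = \frac{17136}{19}$ ($l = \left(\left(-64\right) \frac{1}{76} + 76\right) 12 = \left(- \frac{16}{19} + 76\right) 12 = \frac{1428}{19} \cdot 12 = \frac{17136}{19} \approx 901.89$)
$\left(\left(-716\right) \left(-34\right) + C{\left(176 \right)}\right) \left(l - 7204\right) = \left(\left(-716\right) \left(-34\right) + 66\right) \left(\frac{17136}{19} - 7204\right) = \left(24344 + 66\right) \left(- \frac{119740}{19}\right) = 24410 \left(- \frac{119740}{19}\right) = - \frac{2922853400}{19}$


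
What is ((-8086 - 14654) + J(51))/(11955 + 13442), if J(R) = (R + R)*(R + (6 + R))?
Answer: -11724/25397 ≈ -0.46163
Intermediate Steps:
J(R) = 2*R*(6 + 2*R) (J(R) = (2*R)*(6 + 2*R) = 2*R*(6 + 2*R))
((-8086 - 14654) + J(51))/(11955 + 13442) = ((-8086 - 14654) + 4*51*(3 + 51))/(11955 + 13442) = (-22740 + 4*51*54)/25397 = (-22740 + 11016)*(1/25397) = -11724*1/25397 = -11724/25397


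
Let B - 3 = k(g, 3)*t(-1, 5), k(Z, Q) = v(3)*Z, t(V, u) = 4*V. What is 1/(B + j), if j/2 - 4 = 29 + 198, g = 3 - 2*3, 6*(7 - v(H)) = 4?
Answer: 1/541 ≈ 0.0018484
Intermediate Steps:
v(H) = 19/3 (v(H) = 7 - 1/6*4 = 7 - 2/3 = 19/3)
g = -3 (g = 3 - 1*6 = 3 - 6 = -3)
k(Z, Q) = 19*Z/3
j = 462 (j = 8 + 2*(29 + 198) = 8 + 2*227 = 8 + 454 = 462)
B = 79 (B = 3 + ((19/3)*(-3))*(4*(-1)) = 3 - 19*(-4) = 3 + 76 = 79)
1/(B + j) = 1/(79 + 462) = 1/541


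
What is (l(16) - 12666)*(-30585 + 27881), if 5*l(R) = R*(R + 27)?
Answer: 169383968/5 ≈ 3.3877e+7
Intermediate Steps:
l(R) = R*(27 + R)/5 (l(R) = (R*(R + 27))/5 = (R*(27 + R))/5 = R*(27 + R)/5)
(l(16) - 12666)*(-30585 + 27881) = ((⅕)*16*(27 + 16) - 12666)*(-30585 + 27881) = ((⅕)*16*43 - 12666)*(-2704) = (688/5 - 12666)*(-2704) = -62642/5*(-2704) = 169383968/5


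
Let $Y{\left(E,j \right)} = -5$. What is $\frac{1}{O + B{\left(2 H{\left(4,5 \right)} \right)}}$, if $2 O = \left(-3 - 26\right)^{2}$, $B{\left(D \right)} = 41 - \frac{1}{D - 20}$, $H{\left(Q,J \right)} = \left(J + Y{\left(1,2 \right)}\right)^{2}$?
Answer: $\frac{20}{9231} \approx 0.0021666$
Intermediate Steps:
$H{\left(Q,J \right)} = \left(-5 + J\right)^{2}$ ($H{\left(Q,J \right)} = \left(J - 5\right)^{2} = \left(-5 + J\right)^{2}$)
$B{\left(D \right)} = 41 - \frac{1}{-20 + D}$
$O = \frac{841}{2}$ ($O = \frac{\left(-3 - 26\right)^{2}}{2} = \frac{\left(-29\right)^{2}}{2} = \frac{1}{2} \cdot 841 = \frac{841}{2} \approx 420.5$)
$\frac{1}{O + B{\left(2 H{\left(4,5 \right)} \right)}} = \frac{1}{\frac{841}{2} + \frac{-821 + 41 \cdot 2 \left(-5 + 5\right)^{2}}{-20 + 2 \left(-5 + 5\right)^{2}}} = \frac{1}{\frac{841}{2} + \frac{-821 + 41 \cdot 2 \cdot 0^{2}}{-20 + 2 \cdot 0^{2}}} = \frac{1}{\frac{841}{2} + \frac{-821 + 41 \cdot 2 \cdot 0}{-20 + 2 \cdot 0}} = \frac{1}{\frac{841}{2} + \frac{-821 + 41 \cdot 0}{-20 + 0}} = \frac{1}{\frac{841}{2} + \frac{-821 + 0}{-20}} = \frac{1}{\frac{841}{2} - - \frac{821}{20}} = \frac{1}{\frac{841}{2} + \frac{821}{20}} = \frac{1}{\frac{9231}{20}} = \frac{20}{9231}$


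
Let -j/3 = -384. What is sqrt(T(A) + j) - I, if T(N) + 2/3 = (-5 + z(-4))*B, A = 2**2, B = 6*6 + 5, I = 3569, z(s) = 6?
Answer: -3569 + 7*sqrt(219)/3 ≈ -3534.5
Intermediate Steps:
j = 1152 (j = -3*(-384) = 1152)
B = 41 (B = 36 + 5 = 41)
A = 4
T(N) = 121/3 (T(N) = -2/3 + (-5 + 6)*41 = -2/3 + 1*41 = -2/3 + 41 = 121/3)
sqrt(T(A) + j) - I = sqrt(121/3 + 1152) - 1*3569 = sqrt(3577/3) - 3569 = 7*sqrt(219)/3 - 3569 = -3569 + 7*sqrt(219)/3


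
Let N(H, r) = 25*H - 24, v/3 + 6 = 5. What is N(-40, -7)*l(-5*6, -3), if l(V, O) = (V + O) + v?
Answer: 36864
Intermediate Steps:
v = -3 (v = -18 + 3*5 = -18 + 15 = -3)
N(H, r) = -24 + 25*H
l(V, O) = -3 + O + V (l(V, O) = (V + O) - 3 = (O + V) - 3 = -3 + O + V)
N(-40, -7)*l(-5*6, -3) = (-24 + 25*(-40))*(-3 - 3 - 5*6) = (-24 - 1000)*(-3 - 3 - 30) = -1024*(-36) = 36864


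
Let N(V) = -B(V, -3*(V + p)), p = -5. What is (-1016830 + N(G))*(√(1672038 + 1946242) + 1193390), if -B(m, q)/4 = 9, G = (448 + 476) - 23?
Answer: -1213431791660 - 34570996*√3130 ≈ -1.2154e+12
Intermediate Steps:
G = 901 (G = 924 - 23 = 901)
B(m, q) = -36 (B(m, q) = -4*9 = -36)
N(V) = 36 (N(V) = -1*(-36) = 36)
(-1016830 + N(G))*(√(1672038 + 1946242) + 1193390) = (-1016830 + 36)*(√(1672038 + 1946242) + 1193390) = -1016794*(√3618280 + 1193390) = -1016794*(34*√3130 + 1193390) = -1016794*(1193390 + 34*√3130) = -1213431791660 - 34570996*√3130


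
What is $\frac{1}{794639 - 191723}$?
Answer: $\frac{1}{602916} \approx 1.6586 \cdot 10^{-6}$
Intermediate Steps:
$\frac{1}{794639 - 191723} = \frac{1}{602916}$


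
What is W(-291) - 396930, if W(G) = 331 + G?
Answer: -396890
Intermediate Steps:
W(-291) - 396930 = (331 - 291) - 396930 = 40 - 396930 = -396890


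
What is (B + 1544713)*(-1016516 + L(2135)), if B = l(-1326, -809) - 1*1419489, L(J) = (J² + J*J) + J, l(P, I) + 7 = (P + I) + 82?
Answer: 997883226316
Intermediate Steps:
l(P, I) = 75 + I + P (l(P, I) = -7 + ((P + I) + 82) = -7 + ((I + P) + 82) = -7 + (82 + I + P) = 75 + I + P)
L(J) = J + 2*J² (L(J) = (J² + J²) + J = 2*J² + J = J + 2*J²)
B = -1421549 (B = (75 - 809 - 1326) - 1*1419489 = -2060 - 1419489 = -1421549)
(B + 1544713)*(-1016516 + L(2135)) = (-1421549 + 1544713)*(-1016516 + 2135*(1 + 2*2135)) = 123164*(-1016516 + 2135*(1 + 4270)) = 123164*(-1016516 + 2135*4271) = 123164*(-1016516 + 9118585) = 123164*8102069 = 997883226316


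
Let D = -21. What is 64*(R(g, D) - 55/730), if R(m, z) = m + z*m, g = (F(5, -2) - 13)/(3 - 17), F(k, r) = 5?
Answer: -376224/511 ≈ -736.25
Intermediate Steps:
g = 4/7 (g = (5 - 13)/(3 - 17) = -8/(-14) = -8*(-1/14) = 4/7 ≈ 0.57143)
R(m, z) = m + m*z
64*(R(g, D) - 55/730) = 64*(4*(1 - 21)/7 - 55/730) = 64*((4/7)*(-20) - 55*1/730) = 64*(-80/7 - 11/146) = 64*(-11757/1022) = -376224/511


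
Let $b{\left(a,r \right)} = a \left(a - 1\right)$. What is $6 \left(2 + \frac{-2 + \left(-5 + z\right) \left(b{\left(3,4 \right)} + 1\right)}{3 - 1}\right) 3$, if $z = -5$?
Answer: $-612$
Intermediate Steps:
$b{\left(a,r \right)} = a \left(-1 + a\right)$
$6 \left(2 + \frac{-2 + \left(-5 + z\right) \left(b{\left(3,4 \right)} + 1\right)}{3 - 1}\right) 3 = 6 \left(2 + \frac{-2 + \left(-5 - 5\right) \left(3 \left(-1 + 3\right) + 1\right)}{3 - 1}\right) 3 = 6 \left(2 + \frac{-2 - 10 \left(3 \cdot 2 + 1\right)}{2}\right) 3 = 6 \left(2 + \left(-2 - 10 \left(6 + 1\right)\right) \frac{1}{2}\right) 3 = 6 \left(2 + \left(-2 - 70\right) \frac{1}{2}\right) 3 = 6 \left(2 - 36\right) 3 = 6 \left(-34\right) 3 = \left(-204\right) 3 = -612$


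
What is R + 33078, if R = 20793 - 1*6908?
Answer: 46963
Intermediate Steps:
R = 13885 (R = 20793 - 6908 = 13885)
R + 33078 = 13885 + 33078 = 46963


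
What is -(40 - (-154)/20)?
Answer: -477/10 ≈ -47.700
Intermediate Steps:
-(40 - (-154)/20) = -(40 - 7*(-11/10)) = -(40 + 77/10) = -1*477/10 = -477/10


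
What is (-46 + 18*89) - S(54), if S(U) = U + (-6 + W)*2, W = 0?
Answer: 1514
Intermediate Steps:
S(U) = -12 + U (S(U) = U + (-6 + 0)*2 = U - 6*2 = U - 12 = -12 + U)
(-46 + 18*89) - S(54) = (-46 + 18*89) - (-12 + 54) = (-46 + 1602) - 1*42 = 1556 - 42 = 1514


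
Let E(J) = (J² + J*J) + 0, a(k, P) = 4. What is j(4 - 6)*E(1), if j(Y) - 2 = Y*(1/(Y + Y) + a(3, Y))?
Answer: -11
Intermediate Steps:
j(Y) = 2 + Y*(4 + 1/(2*Y)) (j(Y) = 2 + Y*(1/(Y + Y) + 4) = 2 + Y*(1/(2*Y) + 4) = 2 + Y*(4 + 1/(2*Y)))
E(J) = 2*J² (E(J) = (J² + J²) + 0 = 2*J² + 0 = 2*J²)
j(4 - 6)*E(1) = (5/2 + 4*(4 - 6))*(2*1²) = (5/2 + 4*(-2))*(2*1) = (5/2 - 8)*2 = -11/2*2 = -11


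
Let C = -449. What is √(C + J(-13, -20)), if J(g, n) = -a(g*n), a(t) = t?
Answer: I*√709 ≈ 26.627*I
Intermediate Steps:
J(g, n) = -g*n
√(C + J(-13, -20)) = √(-449 - 1*(-13)*(-20)) = √(-449 - 260) = √(-709) = I*√709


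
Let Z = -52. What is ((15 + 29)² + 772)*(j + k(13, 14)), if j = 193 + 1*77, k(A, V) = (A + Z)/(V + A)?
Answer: 6545236/9 ≈ 7.2725e+5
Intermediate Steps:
k(A, V) = (-52 + A)/(A + V) (k(A, V) = (A - 52)/(V + A) = (-52 + A)/(A + V))
j = 270 (j = 193 + 77 = 270)
((15 + 29)² + 772)*(j + k(13, 14)) = ((15 + 29)² + 772)*(270 + (-52 + 13)/(13 + 14)) = (44² + 772)*(270 - 39/27) = (1936 + 772)*(270 + (1/27)*(-39)) = 2708*(270 - 13/9) = 2708*(2417/9) = 6545236/9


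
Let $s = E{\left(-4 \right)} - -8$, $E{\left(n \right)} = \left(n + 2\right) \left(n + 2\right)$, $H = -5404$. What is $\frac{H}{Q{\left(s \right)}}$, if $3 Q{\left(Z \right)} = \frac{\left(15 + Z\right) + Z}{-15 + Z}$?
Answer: $\frac{16212}{13} \approx 1247.1$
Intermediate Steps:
$E{\left(n \right)} = \left(2 + n\right)^{2}$ ($E{\left(n \right)} = \left(2 + n\right) \left(2 + n\right) = \left(2 + n\right)^{2}$)
$s = 12$ ($s = \left(2 - 4\right)^{2} - -8 = \left(-2\right)^{2} + 8 = 4 + 8 = 12$)
$Q{\left(Z \right)} = \frac{15 + 2 Z}{3 \left(-15 + Z\right)}$ ($Q{\left(Z \right)} = \frac{\left(\left(15 + Z\right) + Z\right) \frac{1}{-15 + Z}}{3} = \frac{\left(15 + 2 Z\right) \frac{1}{-15 + Z}}{3} = \frac{\frac{1}{-15 + Z} \left(15 + 2 Z\right)}{3} = \frac{15 + 2 Z}{3 \left(-15 + Z\right)}$)
$\frac{H}{Q{\left(s \right)}} = - \frac{5404}{\frac{1}{3} \frac{1}{-15 + 12} \left(15 + 2 \cdot 12\right)} = - \frac{5404}{\frac{1}{3} \frac{1}{-3} \left(15 + 24\right)} = - \frac{5404}{\frac{1}{3} \left(- \frac{1}{3}\right) 39} = - \frac{5404}{- \frac{13}{3}} = \left(-5404\right) \left(- \frac{3}{13}\right) = \frac{16212}{13}$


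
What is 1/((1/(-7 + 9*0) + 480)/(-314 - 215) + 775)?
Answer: 3703/2866466 ≈ 0.0012918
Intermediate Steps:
1/((1/(-7 + 9*0) + 480)/(-314 - 215) + 775) = 1/((1/(-7 + 0) + 480)/(-529) + 775) = 1/((1/(-7) + 480)*(-1/529) + 775) = 1/((-⅐ + 480)*(-1/529) + 775) = 1/((3359/7)*(-1/529) + 775) = 1/(-3359/3703 + 775) = 1/(2866466/3703) = 3703/2866466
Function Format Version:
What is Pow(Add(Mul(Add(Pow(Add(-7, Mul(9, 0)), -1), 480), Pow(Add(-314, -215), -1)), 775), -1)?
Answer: Rational(3703, 2866466) ≈ 0.0012918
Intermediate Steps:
Pow(Add(Mul(Add(Pow(Add(-7, Mul(9, 0)), -1), 480), Pow(Add(-314, -215), -1)), 775), -1) = Pow(Add(Mul(Add(Pow(Add(-7, 0), -1), 480), Pow(-529, -1)), 775), -1) = Pow(Add(Mul(Add(Pow(-7, -1), 480), Rational(-1, 529)), 775), -1) = Pow(Add(Mul(Add(Rational(-1, 7), 480), Rational(-1, 529)), 775), -1) = Pow(Add(Mul(Rational(3359, 7), Rational(-1, 529)), 775), -1) = Pow(Add(Rational(-3359, 3703), 775), -1) = Pow(Rational(2866466, 3703), -1) = Rational(3703, 2866466)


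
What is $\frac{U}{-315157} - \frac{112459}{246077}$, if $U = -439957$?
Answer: $\frac{72821057626}{77552889089} \approx 0.93899$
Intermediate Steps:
$\frac{U}{-315157} - \frac{112459}{246077} = - \frac{439957}{-315157} - \frac{112459}{246077} = \left(-439957\right) \left(- \frac{1}{315157}\right) - \frac{112459}{246077} = \frac{439957}{315157} - \frac{112459}{246077} = \frac{72821057626}{77552889089}$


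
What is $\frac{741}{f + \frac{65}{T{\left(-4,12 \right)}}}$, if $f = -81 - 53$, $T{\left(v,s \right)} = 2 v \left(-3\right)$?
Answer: $- \frac{17784}{3151} \approx -5.6439$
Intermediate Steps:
$T{\left(v,s \right)} = - 6 v$
$f = -134$ ($f = -81 - 53 = -134$)
$\frac{741}{f + \frac{65}{T{\left(-4,12 \right)}}} = \frac{741}{-134 + \frac{65}{\left(-6\right) \left(-4\right)}} = \frac{741}{-134 + \frac{65}{24}} = \frac{741}{- \frac{3151}{24}} = 741 \left(- \frac{24}{3151}\right) = - \frac{17784}{3151}$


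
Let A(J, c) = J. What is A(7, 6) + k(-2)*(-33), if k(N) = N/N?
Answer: -26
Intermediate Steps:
k(N) = 1
A(7, 6) + k(-2)*(-33) = 7 + 1*(-33) = 7 - 33 = -26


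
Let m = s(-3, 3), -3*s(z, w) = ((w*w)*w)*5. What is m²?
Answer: 2025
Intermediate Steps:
s(z, w) = -5*w³/3 (s(z, w) = -(w*w)*w*5/3 = -w²*w*5/3 = -w³*5/3 = -5*w³/3)
m = -45 (m = -5/3*3³ = -5/3*27 = -45)
m² = (-45)² = 2025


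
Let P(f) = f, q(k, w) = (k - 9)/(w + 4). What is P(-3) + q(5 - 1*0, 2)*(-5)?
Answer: ⅓ ≈ 0.33333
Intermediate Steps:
q(k, w) = (-9 + k)/(4 + w)
P(-3) + q(5 - 1*0, 2)*(-5) = -3 + ((-9 + (5 - 1*0))/(4 + 2))*(-5) = -3 + ((-9 + (5 + 0))/6)*(-5) = -3 + ((-9 + 5)/6)*(-5) = -3 + ((⅙)*(-4))*(-5) = -3 - ⅔*(-5) = -3 + 10/3 = ⅓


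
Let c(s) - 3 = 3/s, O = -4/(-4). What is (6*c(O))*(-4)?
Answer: -144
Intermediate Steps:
O = 1 (O = -4*(-¼) = 1)
c(s) = 3 + 3/s
(6*c(O))*(-4) = (6*(3 + 3/1))*(-4) = (6*(3 + 3*1))*(-4) = (6*(3 + 3))*(-4) = (6*6)*(-4) = 36*(-4) = -144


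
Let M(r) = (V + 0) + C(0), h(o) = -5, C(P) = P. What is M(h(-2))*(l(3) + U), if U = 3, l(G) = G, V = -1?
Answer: -6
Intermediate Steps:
M(r) = -1 (M(r) = (-1 + 0) + 0 = -1 + 0 = -1)
M(h(-2))*(l(3) + U) = -(3 + 3) = -1*6 = -6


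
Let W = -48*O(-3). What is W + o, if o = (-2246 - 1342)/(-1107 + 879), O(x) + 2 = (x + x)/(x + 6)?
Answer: 3947/19 ≈ 207.74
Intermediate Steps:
O(x) = -2 + 2*x/(6 + x) (O(x) = -2 + (x + x)/(x + 6) = -2 + (2*x)/(6 + x) = -2 + 2*x/(6 + x))
o = 299/19 (o = -3588/(-228) = -3588*(-1/228) = 299/19 ≈ 15.737)
W = 192 (W = -(-576)/(6 - 3) = -(-576)/3 = -48*(-4) = 192)
W + o = 192 + 299/19 = 3947/19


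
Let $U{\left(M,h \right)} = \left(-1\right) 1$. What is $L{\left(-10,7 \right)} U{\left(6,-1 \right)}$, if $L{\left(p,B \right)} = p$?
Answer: $10$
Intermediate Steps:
$U{\left(M,h \right)} = -1$
$L{\left(-10,7 \right)} U{\left(6,-1 \right)} = \left(-10\right) \left(-1\right) = 10$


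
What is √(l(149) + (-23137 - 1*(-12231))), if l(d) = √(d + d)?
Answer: √(-10906 + √298) ≈ 104.35*I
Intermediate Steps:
l(d) = √2*√d (l(d) = √(2*d) = √2*√d)
√(l(149) + (-23137 - 1*(-12231))) = √(√2*√149 + (-23137 - 1*(-12231))) = √(√298 + (-23137 + 12231)) = √(√298 - 10906) = √(-10906 + √298)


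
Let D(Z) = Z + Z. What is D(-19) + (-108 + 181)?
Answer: 35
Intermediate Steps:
D(Z) = 2*Z
D(-19) + (-108 + 181) = 2*(-19) + (-108 + 181) = -38 + 73 = 35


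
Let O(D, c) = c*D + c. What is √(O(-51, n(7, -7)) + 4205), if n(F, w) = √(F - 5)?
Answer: √(4205 - 50*√2) ≈ 64.298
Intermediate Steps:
n(F, w) = √(-5 + F)
O(D, c) = c + D*c (O(D, c) = D*c + c = c + D*c)
√(O(-51, n(7, -7)) + 4205) = √(√(-5 + 7)*(1 - 51) + 4205) = √(√2*(-50) + 4205) = √(-50*√2 + 4205) = √(4205 - 50*√2)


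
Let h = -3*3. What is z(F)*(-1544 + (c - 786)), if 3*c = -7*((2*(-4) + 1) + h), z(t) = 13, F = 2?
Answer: -89414/3 ≈ -29805.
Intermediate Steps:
h = -9
c = 112/3 (c = (-7*((2*(-4) + 1) - 9))/3 = (-7*((-8 + 1) - 9))/3 = (-7*(-7 - 9))/3 = (-7*(-16))/3 = (1/3)*112 = 112/3 ≈ 37.333)
z(F)*(-1544 + (c - 786)) = 13*(-1544 + (112/3 - 786)) = 13*(-1544 - 2246/3) = 13*(-6878/3) = -89414/3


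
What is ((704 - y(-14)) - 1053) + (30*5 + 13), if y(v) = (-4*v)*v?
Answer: 598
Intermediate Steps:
y(v) = -4*v**2
((704 - y(-14)) - 1053) + (30*5 + 13) = ((704 - (-4)*(-14)**2) - 1053) + (30*5 + 13) = ((704 - (-4)*196) - 1053) + (150 + 13) = ((704 - 1*(-784)) - 1053) + 163 = ((704 + 784) - 1053) + 163 = (1488 - 1053) + 163 = 435 + 163 = 598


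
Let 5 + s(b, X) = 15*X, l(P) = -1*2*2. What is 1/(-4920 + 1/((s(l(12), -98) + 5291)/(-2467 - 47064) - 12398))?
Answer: -614089154/3021318687211 ≈ -0.00020325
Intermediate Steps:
l(P) = -4 (l(P) = -2*2 = -4)
s(b, X) = -5 + 15*X
1/(-4920 + 1/((s(l(12), -98) + 5291)/(-2467 - 47064) - 12398)) = 1/(-4920 + 1/(((-5 + 15*(-98)) + 5291)/(-2467 - 47064) - 12398)) = 1/(-4920 + 1/(((-5 - 1470) + 5291)/(-49531) - 12398)) = 1/(-4920 + 1/((-1475 + 5291)*(-1/49531) - 12398)) = 1/(-4920 + 1/(3816*(-1/49531) - 12398)) = 1/(-4920 + 1/(-3816/49531 - 12398)) = 1/(-4920 + 1/(-614089154/49531)) = 1/(-4920 - 49531/614089154) = 1/(-3021318687211/614089154) = -614089154/3021318687211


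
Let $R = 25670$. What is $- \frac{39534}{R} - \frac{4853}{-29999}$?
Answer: $- \frac{530701978}{385037165} \approx -1.3783$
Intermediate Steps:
$- \frac{39534}{R} - \frac{4853}{-29999} = - \frac{39534}{25670} - \frac{4853}{-29999} = \left(-39534\right) \frac{1}{25670} - - \frac{4853}{29999} = - \frac{19767}{12835} + \frac{4853}{29999} = - \frac{530701978}{385037165}$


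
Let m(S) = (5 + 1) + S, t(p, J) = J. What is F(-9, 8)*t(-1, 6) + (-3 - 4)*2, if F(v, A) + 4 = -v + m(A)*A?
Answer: 688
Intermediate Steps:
m(S) = 6 + S
F(v, A) = -4 - v + A*(6 + A) (F(v, A) = -4 + (-v + (6 + A)*A) = -4 + (-v + A*(6 + A)) = -4 - v + A*(6 + A))
F(-9, 8)*t(-1, 6) + (-3 - 4)*2 = (-4 - 1*(-9) + 8*(6 + 8))*6 + (-3 - 4)*2 = (-4 + 9 + 8*14)*6 - 7*2 = (-4 + 9 + 112)*6 - 14 = 117*6 - 14 = 702 - 14 = 688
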